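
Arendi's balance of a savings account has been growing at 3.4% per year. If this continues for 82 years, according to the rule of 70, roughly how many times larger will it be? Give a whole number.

roughly 16 times

At 3.4% one doubling takes ≈ 20.59 years; 82 years is 4 of them, so ×16.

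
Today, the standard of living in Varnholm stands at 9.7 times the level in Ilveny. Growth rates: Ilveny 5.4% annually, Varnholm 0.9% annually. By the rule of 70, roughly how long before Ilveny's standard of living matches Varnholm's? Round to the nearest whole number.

Ilveny gains on Varnholm at 5.4% − 0.9% = 4.5 points a year.
At that relative rate the gap halves every 70/4.5 ≈ 15.56 years.
A 9.7 times gap takes log₂(9.7) ≈ 3.28 halvings to close: 3.28 × 15.56 ≈ 51 years.

around 51 years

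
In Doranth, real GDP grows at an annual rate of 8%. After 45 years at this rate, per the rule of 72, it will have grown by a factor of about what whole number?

32 times

Doubling time ≈ 72/8 = 9.00 years.
45/9.00 ≈ 5 doublings, so about 2^5 = 32×.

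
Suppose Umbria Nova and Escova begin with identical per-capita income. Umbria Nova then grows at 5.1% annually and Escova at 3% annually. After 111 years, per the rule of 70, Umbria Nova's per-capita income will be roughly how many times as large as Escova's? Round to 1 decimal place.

Umbria Nova pulls ahead at 2.1 pp per year, so the ratio doubles every 70/2.1 ≈ 33.33 years.
In 111 years that's 3.33 doublings: 2^3.33 ≈ 10.1.

around 10.1 times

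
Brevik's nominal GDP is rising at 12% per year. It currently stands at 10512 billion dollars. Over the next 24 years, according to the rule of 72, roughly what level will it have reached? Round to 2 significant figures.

Doubling time ≈ 72/12 = 6.00 years.
24 years is 24/6.00 ≈ 4.00 doublings, a factor of 2^4.00 ≈ 16.00.
10512 × 16.00 ≈ 170000 billion dollars.

roughly 170000 billion dollars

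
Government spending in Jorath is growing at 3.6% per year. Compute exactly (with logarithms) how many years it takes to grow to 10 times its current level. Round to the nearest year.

65 years

t = ln(10) / ln(1 + 0.036) = 2.3026 / 0.035367 ≈ 65.11.
≈ 65 years.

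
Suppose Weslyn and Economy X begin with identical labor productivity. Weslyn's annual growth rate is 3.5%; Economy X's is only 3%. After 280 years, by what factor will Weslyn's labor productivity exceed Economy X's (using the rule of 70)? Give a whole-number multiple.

approximately 4 times

Weslyn pulls ahead at 0.5 pp per year, so the ratio doubles every 70/0.5 ≈ 140.00 years.
In 280 years that's 2.00 doublings: 2^2.00 ≈ 4.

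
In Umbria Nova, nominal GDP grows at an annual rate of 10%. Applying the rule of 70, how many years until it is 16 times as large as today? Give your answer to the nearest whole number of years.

28 years

At 10% it doubles every 70/10 ≈ 7.00 years.
Getting to 16× needs 4 doublings: 4 × 7.00 ≈ 28 years.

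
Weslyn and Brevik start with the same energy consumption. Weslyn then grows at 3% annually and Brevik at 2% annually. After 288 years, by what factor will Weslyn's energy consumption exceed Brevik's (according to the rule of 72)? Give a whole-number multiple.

Weslyn pulls ahead at 1 pp per year, so the ratio doubles every 72/1 ≈ 72.00 years.
In 288 years that's 4.00 doublings: 2^4.00 ≈ 16.

about 16 times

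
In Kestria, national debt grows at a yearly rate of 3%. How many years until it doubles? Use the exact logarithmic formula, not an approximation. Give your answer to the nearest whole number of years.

23 years

t = ln(2) / ln(1 + 0.03) = 0.6931 / 0.029559 ≈ 23.45.
≈ 23 years.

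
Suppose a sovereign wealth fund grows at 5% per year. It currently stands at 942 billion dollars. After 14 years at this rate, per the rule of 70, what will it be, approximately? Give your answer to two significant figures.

It doubles every 70/5 ≈ 14.00 years, so 14 years is 1.00 doublings.
2^1.00 ≈ 2.00; 942 × 2.00 ≈ 1900 billion dollars.

around 1900 billion dollars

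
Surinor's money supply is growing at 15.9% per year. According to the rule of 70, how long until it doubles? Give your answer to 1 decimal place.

about 4.4 years

Doubling time ≈ 70 / 15.9 = 4.40 years.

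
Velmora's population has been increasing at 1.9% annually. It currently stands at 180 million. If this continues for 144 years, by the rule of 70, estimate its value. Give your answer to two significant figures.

Doubling time ≈ 70/1.9 = 36.84 years.
144 years is 144/36.84 ≈ 3.91 doublings, a factor of 2^3.91 ≈ 15.03.
180 × 15.03 ≈ 2700 million.

roughly 2700 million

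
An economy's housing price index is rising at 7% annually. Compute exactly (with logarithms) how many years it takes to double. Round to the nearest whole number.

10 years

t = ln(2) / ln(1 + 0.07) = 0.6931 / 0.067659 ≈ 10.24.
≈ 10 years.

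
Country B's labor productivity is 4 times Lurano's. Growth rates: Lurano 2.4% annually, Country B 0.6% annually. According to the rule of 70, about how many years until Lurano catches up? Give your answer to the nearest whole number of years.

approximately 78 years

What matters is the difference: 1.8 pp.
Rule of 70 on the gap: the ratio halves every 70/1.8 ≈ 38.89 years.
A 4 times gap closes after 2 halvings: 2 × 38.89 ≈ 78 years.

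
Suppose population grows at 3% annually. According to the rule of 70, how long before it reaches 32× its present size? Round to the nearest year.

117 years

One doubling takes 70/3 = 23.33 years.
Getting to 32× needs 5 doublings: 5 × 23.33 ≈ 117 years.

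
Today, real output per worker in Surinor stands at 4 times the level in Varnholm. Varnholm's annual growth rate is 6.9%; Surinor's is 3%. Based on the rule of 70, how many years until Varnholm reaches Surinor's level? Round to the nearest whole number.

What matters is the difference: 3.9 pp.
Rule of 70 on the gap: the ratio halves every 70/3.9 ≈ 17.95 years.
A 4 times gap closes after 2 halvings: 2 × 17.95 ≈ 36 years.

36 years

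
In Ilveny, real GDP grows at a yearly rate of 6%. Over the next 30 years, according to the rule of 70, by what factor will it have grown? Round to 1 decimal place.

≈ 5.9 times

Doubles every ≈ 11.67 years (70/6).
30 years is 2.57 doublings; 2^2.57 ≈ 5.9×.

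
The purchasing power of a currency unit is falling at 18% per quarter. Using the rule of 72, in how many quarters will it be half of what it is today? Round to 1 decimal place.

roughly 4.0 quarters

The rule works in reverse for decay: 72/18 ≈ 4.00 quarters to halve.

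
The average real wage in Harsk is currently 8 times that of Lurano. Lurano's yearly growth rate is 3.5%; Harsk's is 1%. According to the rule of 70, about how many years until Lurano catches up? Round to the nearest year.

about 84 years

The growth-rate gap is 3.5% − 1% = 2.5 percentage points.
So the ratio between them halves every 70/2.5 ≈ 28.00 years.
An 8 times gap closes after 3 halvings: 3 × 28.00 ≈ 84 years.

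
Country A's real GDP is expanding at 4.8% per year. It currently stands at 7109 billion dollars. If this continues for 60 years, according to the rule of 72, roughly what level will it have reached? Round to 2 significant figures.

It doubles every 72/4.8 ≈ 15.00 years, so 60 years is 4.00 doublings.
2^4.00 ≈ 16.00; 7109 × 16.00 ≈ 110000 billion dollars.

roughly 110000 billion dollars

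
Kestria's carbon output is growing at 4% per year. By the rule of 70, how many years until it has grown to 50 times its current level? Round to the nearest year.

One doubling takes 70/4 = 17.50 years.
50× is log₂ 50 ≈ 5.64 doublings, so ≈ 5.64 × 17.50 = 99 years.

around 99 years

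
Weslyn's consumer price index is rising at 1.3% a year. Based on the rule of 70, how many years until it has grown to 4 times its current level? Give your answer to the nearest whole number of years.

around 108 years

One doubling takes 70/1.3 = 53.85 years.
4× is 2 doublings, so 2 × 53.85 ≈ 108 years.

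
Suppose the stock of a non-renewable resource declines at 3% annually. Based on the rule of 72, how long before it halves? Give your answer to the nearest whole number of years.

roughly 24 years

Falling at 3%, it halves about every 72/3 = 24.00 years.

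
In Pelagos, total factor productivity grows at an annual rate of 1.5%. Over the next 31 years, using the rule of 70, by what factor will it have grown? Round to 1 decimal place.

1.6 times

Doubling time ≈ 70/1.5 = 46.67 years.
31 years / 46.67 ≈ 0.66 doublings → factor 2^0.66 ≈ 1.6.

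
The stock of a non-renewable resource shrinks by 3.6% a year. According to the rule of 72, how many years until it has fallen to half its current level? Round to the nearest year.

around 20 years

Falling at 3.6%, it halves about every 72/3.6 = 20.00 years.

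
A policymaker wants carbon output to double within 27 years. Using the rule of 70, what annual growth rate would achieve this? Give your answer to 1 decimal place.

70 / 27 ≈ 2.59, so about 2.6% annually.

about 2.6%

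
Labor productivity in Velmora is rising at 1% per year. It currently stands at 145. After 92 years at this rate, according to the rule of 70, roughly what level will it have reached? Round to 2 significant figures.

about 360

It doubles every 70/1 ≈ 70.00 years, so 92 years is 1.31 doublings.
2^1.31 ≈ 2.48; 145 × 2.48 ≈ 360.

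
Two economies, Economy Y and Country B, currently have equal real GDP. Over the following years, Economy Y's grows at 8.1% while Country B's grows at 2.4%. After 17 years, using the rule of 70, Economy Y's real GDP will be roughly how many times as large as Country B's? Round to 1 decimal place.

Economy Y pulls ahead at 5.7 pp per year, so the ratio doubles every 70/5.7 ≈ 12.28 years.
In 17 years that's 1.38 doublings: 2^1.38 ≈ 2.6.

roughly 2.6 times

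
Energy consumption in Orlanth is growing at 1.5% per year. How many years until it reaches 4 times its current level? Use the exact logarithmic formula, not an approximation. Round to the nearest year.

t = ln(4) / ln(1 + 0.015) = 1.3863 / 0.014889 ≈ 93.11.
≈ 93 years.

93 years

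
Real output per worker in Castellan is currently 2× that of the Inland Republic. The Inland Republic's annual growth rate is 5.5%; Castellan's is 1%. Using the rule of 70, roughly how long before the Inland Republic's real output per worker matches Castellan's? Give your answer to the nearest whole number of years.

The growth-rate gap is 5.5% − 1% = 4.5 percentage points.
So the ratio between them halves every 70/4.5 ≈ 15.56 years.
A 2× gap closes after 1 halving: 1 × 15.56 ≈ 16 years.

approximately 16 years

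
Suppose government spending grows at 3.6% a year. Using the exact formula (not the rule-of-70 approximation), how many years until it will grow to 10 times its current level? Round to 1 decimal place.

t = ln(10) / ln(1 + 0.036) = 2.3026 / 0.035367 ≈ 65.11.

65.1 years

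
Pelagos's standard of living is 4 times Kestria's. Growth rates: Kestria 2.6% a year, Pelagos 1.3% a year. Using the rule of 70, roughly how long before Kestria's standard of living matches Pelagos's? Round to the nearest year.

Kestria gains on Pelagos at 2.6% − 1.3% = 1.3 points a year.
At that relative rate the gap halves every 70/1.3 ≈ 53.85 years.
A 4 times gap closes after 2 halvings: 2 × 53.85 ≈ 108 years.

roughly 108 years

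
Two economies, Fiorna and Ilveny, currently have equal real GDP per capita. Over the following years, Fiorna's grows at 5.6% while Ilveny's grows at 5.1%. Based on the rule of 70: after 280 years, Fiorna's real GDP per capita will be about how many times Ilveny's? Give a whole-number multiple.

Only the 0.5-point difference matters.
70/0.5 ≈ 140.00 years per doubling of the ratio; 280 years gives 2.00 doublings, so ≈ 4×.

around 4 times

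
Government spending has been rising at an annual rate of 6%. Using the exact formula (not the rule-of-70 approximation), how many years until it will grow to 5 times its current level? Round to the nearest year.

28 years

t = ln(5) / ln(1 + 0.06) = 1.6094 / 0.058269 ≈ 27.62.
≈ 28 years.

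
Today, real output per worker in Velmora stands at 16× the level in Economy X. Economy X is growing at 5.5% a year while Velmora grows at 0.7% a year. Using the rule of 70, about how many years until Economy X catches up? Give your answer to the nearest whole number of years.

about 58 years

What matters is the difference: 4.8 pp.
Rule of 70 on the gap: the ratio halves every 70/4.8 ≈ 14.58 years.
A 16× gap closes after 4 halvings: 4 × 14.58 ≈ 58 years.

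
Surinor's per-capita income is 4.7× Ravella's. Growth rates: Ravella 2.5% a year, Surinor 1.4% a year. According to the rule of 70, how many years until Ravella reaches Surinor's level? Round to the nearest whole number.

about 142 years

What matters is the difference: 1.1 pp.
Rule of 70 on the gap: the ratio halves every 70/1.1 ≈ 63.64 years.
A 4.7× gap takes log₂(4.7) ≈ 2.23 halvings to close: 2.23 × 63.64 ≈ 142 years.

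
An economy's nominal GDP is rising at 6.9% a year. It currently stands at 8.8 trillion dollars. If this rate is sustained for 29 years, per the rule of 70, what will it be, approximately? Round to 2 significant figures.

about 64 trillion dollars

Doubling time ≈ 70/6.9 = 10.14 years.
29 years is 29/10.14 ≈ 2.86 doublings, a factor of 2^2.86 ≈ 7.26.
8.8 × 7.26 ≈ 64 trillion dollars.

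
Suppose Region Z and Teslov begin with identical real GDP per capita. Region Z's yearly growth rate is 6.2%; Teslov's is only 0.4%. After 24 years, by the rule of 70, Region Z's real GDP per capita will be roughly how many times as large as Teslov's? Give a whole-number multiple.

Rate gap = 6.2% − 0.4% = 5.8 points.
The ratio doubles every 70/5.8 ≈ 12.07 years.
24/12.07 ≈ 1.99 doublings → ratio ≈ 2^1.99 ≈ 4.

about 4 times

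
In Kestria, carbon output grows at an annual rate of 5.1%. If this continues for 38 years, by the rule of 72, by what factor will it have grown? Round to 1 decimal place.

Doubles every ≈ 14.12 years (72/5.1).
38 years is 2.69 doublings; 2^2.69 ≈ 6.5×.

around 6.5 times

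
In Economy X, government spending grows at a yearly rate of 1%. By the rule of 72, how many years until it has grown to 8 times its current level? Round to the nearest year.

≈ 216 years

One doubling takes 72/1 = 72.00 years.
8× is 3 doublings, so 3 × 72.00 ≈ 216 years.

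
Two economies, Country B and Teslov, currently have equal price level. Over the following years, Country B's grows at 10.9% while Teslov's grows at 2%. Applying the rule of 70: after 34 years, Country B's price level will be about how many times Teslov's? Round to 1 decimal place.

Rate gap = 10.9% − 2% = 8.9 points.
The ratio doubles every 70/8.9 ≈ 7.87 years.
34/7.87 ≈ 4.32 doublings → ratio ≈ 2^4.32 ≈ 20.0.

20.0 times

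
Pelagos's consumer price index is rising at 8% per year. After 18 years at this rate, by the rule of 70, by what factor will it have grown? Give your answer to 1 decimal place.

about 4.2 times

Doubles every ≈ 8.75 years (70/8).
18 years is 2.06 doublings; 2^2.06 ≈ 4.2×.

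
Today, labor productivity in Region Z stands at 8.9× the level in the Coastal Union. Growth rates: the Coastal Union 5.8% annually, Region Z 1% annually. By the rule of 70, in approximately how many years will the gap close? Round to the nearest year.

What matters is the difference: 4.8 pp.
Rule of 70 on the gap: the ratio halves every 70/4.8 ≈ 14.58 years.
An 8.9× gap takes log₂(8.9) ≈ 3.15 halvings to close: 3.15 × 14.58 ≈ 46 years.

46 years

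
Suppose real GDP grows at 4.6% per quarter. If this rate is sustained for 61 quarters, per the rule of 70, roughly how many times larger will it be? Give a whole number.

70/4.6 ≈ 15.22 quarters per doubling.
61 quarters fits 4 doublings: 2^4 = 16.

roughly 16 times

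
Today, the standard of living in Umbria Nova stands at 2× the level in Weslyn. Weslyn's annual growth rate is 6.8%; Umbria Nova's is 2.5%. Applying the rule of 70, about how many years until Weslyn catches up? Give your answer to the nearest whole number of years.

The growth-rate gap is 6.8% − 2.5% = 4.3 percentage points.
So the ratio between them halves every 70/4.3 ≈ 16.28 years.
A 2× gap closes after 1 halving: 1 × 16.28 ≈ 16 years.

about 16 years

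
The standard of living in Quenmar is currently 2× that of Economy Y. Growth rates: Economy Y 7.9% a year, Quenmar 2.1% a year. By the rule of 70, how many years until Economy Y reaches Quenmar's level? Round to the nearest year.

about 12 years

The growth-rate gap is 7.9% − 2.1% = 5.8 percentage points.
So the ratio between them halves every 70/5.8 ≈ 12.07 years.
A 2× gap closes after 1 halving: 1 × 12.07 ≈ 12 years.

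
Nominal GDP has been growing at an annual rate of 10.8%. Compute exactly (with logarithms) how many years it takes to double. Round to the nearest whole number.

t = ln(2) / ln(1 + 0.108) = 0.6931 / 0.102557 ≈ 6.76.
≈ 7 years.

7 years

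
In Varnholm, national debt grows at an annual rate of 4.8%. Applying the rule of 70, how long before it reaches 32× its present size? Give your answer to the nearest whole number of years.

One doubling takes 70/4.8 = 14.58 years.
32× is 5 doublings, so 5 × 14.58 ≈ 73 years.

around 73 years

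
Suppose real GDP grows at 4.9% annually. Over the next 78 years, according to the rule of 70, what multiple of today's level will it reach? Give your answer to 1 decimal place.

about 44.0 times

Doubles every ≈ 14.29 years (70/4.9).
78 years is 5.46 doublings; 2^5.46 ≈ 44.0×.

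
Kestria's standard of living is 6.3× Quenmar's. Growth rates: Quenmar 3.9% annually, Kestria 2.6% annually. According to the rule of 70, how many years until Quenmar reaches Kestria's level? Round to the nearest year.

approximately 143 years

Quenmar gains on Kestria at 3.9% − 2.6% = 1.3 points a year.
At that relative rate the gap halves every 70/1.3 ≈ 53.85 years.
A 6.3× gap takes log₂(6.3) ≈ 2.66 halvings to close: 2.66 × 53.85 ≈ 143 years.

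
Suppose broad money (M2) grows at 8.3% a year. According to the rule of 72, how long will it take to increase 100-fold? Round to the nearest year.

approximately 58 years

One doubling takes 72/8.3 = 8.67 years.
100× is log₂ 100 ≈ 6.64 doublings, so ≈ 6.64 × 8.67 = 58 years.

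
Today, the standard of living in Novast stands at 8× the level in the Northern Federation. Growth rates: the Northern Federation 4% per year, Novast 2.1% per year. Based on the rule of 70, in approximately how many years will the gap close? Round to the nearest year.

around 111 years

What matters is the difference: 1.9 pp.
Rule of 70 on the gap: the ratio halves every 70/1.9 ≈ 36.84 years.
An 8× gap closes after 3 halvings: 3 × 36.84 ≈ 111 years.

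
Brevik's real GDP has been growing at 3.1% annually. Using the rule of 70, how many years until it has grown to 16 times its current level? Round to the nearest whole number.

One doubling takes 70/3.1 = 22.58 years.
Getting to 16× needs 4 doublings: 4 × 22.58 ≈ 90 years.

≈ 90 years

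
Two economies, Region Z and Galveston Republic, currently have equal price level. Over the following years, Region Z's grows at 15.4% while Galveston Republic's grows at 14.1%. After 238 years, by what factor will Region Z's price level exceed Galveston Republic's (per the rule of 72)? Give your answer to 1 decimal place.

about 19.7 times

Region Z pulls ahead at 1.3 pp per year, so the ratio doubles every 72/1.3 ≈ 55.38 years.
In 238 years that's 4.30 doublings: 2^4.30 ≈ 19.7.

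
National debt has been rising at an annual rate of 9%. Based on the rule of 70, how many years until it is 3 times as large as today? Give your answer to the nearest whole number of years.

about 12 years

At 9% it doubles every 70/9 ≈ 7.78 years.
Reaching 3× takes log₂(3) ≈ 1.58 doublings.
1.58 × 7.78 ≈ 12 years.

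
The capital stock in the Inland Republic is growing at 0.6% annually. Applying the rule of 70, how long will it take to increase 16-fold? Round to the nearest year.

roughly 467 years

Doubling time ≈ 70/0.6 = 116.67 years.
16 = 2^4, so 4 doublings → 467 years.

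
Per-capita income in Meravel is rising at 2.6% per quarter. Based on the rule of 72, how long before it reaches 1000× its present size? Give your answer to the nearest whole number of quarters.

about 276 quarters

One doubling takes 72/2.6 = 27.69 quarters.
Reaching 1000× takes log₂(1000) ≈ 9.97 doublings.
9.97 × 27.69 ≈ 276 quarters.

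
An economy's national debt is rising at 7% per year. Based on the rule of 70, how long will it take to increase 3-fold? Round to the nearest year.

16 years

Doubling time ≈ 70/7 = 10.00 years.
3× is log₂ 3 ≈ 1.58 doublings, so ≈ 1.58 × 10.00 = 16 years.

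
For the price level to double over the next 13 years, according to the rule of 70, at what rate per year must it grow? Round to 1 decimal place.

approximately 5.4%

70 / 13 ≈ 5.38, so about 5.4% per year.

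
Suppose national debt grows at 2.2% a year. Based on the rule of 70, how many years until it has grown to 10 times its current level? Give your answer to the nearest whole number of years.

At 2.2% it doubles every 70/2.2 ≈ 31.82 years.
Reaching 10× takes log₂(10) ≈ 3.32 doublings.
3.32 × 31.82 ≈ 106 years.

roughly 106 years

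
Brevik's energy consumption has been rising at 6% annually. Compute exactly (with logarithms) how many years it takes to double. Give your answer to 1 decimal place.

11.9 years

t = ln(2) / ln(1 + 0.06) = 0.6931 / 0.058269 ≈ 11.89.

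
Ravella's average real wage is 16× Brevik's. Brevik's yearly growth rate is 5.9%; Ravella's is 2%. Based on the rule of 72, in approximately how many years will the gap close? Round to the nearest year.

The growth-rate gap is 5.9% − 2% = 3.9 percentage points.
So the ratio between them halves every 72/3.9 ≈ 18.46 years.
A 16× gap closes after 4 halvings: 4 × 18.46 ≈ 74 years.

around 74 years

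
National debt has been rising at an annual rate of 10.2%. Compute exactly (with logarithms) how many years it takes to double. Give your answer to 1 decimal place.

t = ln(2) / ln(1 + 0.102) = 0.6931 / 0.097127 ≈ 7.14.

7.1 years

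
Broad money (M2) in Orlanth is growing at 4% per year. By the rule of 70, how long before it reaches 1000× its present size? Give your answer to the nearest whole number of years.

Doubling time ≈ 70/4 = 17.50 years.
Reaching 1000× takes log₂(1000) ≈ 9.97 doublings.
9.97 × 17.50 ≈ 174 years.

≈ 174 years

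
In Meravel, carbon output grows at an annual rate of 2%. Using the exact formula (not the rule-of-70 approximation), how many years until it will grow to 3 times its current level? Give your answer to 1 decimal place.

t = ln(3) / ln(1 + 0.02) = 1.0986 / 0.019803 ≈ 55.48.

55.5 years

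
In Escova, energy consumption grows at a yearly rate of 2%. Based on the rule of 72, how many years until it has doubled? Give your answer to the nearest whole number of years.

36 years

72/2 ≈ 36.00, so it doubles roughly every 36 years.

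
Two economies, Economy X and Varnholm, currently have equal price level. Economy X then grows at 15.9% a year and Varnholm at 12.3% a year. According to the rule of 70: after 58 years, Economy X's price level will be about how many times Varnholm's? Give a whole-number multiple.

Rate gap = 15.9% − 12.3% = 3.6 points.
The ratio doubles every 70/3.6 ≈ 19.44 years.
58/19.44 ≈ 2.98 doublings → ratio ≈ 2^2.98 ≈ 8.

about 8 times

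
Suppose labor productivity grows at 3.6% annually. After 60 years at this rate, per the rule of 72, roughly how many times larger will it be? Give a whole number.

At 3.6% one doubling takes ≈ 20.00 years; 60 years is 3 of them, so ×8.

8 times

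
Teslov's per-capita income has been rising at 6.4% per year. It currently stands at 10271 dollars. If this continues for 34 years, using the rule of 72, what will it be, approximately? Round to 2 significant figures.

around 83000 dollars

It doubles every 72/6.4 ≈ 11.25 years, so 34 years is 3.02 doublings.
2^3.02 ≈ 8.11; 10271 × 8.11 ≈ 83000 dollars.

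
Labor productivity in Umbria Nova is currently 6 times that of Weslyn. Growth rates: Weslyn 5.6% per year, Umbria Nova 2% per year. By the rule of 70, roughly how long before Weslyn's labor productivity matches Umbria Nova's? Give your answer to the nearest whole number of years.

The growth-rate gap is 5.6% − 2% = 3.6 percentage points.
So the ratio between them halves every 70/3.6 ≈ 19.44 years.
A 6 times gap takes log₂(6) ≈ 2.58 halvings to close: 2.58 × 19.44 ≈ 50 years.

around 50 years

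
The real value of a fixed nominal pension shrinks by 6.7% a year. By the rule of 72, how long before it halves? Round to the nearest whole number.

≈ 11 years

Halving time ≈ 72 / 6.7 = 10.75 → 11 years.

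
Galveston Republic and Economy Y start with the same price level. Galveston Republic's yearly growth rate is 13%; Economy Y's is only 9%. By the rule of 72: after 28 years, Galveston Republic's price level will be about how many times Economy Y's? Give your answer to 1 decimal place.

≈ 2.9 times

Only the 4-point difference matters.
72/4 ≈ 18.00 years per doubling of the ratio; 28 years gives 1.56 doublings, so ≈ 2.9×.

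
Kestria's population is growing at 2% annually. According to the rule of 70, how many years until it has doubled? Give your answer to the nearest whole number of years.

roughly 35 years

Doubling time ≈ 70 / 2 = 35.00 years.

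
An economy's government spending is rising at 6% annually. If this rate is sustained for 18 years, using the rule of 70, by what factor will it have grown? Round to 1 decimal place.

Doubling time ≈ 70/6 = 11.67 years.
18 years / 11.67 ≈ 1.54 doublings → factor 2^1.54 ≈ 2.9.

about 2.9 times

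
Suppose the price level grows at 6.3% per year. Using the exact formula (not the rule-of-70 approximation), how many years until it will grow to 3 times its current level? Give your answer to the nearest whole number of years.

18 years

t = ln(3) / ln(1 + 0.063) = 1.0986 / 0.061095 ≈ 17.98.
≈ 18 years.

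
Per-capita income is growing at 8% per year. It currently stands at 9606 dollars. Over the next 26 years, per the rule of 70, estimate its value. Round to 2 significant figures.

75000 dollars

Doubling time ≈ 70/8 = 8.75 years.
26 years is 26/8.75 ≈ 2.97 doublings, a factor of 2^2.97 ≈ 7.84.
9606 × 7.84 ≈ 75000 dollars.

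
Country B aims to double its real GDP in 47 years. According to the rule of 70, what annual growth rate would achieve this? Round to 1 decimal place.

70 / 47 ≈ 1.49, so about 1.5% a year.

around 1.5%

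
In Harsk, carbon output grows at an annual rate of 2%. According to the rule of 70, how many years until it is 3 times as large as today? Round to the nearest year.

approximately 55 years

One doubling takes 70/2 = 35.00 years.
Reaching 3× takes log₂(3) ≈ 1.58 doublings.
1.58 × 35.00 ≈ 55 years.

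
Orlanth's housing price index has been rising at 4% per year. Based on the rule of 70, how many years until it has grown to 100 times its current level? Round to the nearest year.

about 116 years

One doubling takes 70/4 = 17.50 years.
Reaching 100× takes log₂(100) ≈ 6.64 doublings.
6.64 × 17.50 ≈ 116 years.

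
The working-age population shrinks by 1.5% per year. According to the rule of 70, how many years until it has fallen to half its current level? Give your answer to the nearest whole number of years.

Halving time ≈ 70 / 1.5 = 46.67 → 47 years.

approximately 47 years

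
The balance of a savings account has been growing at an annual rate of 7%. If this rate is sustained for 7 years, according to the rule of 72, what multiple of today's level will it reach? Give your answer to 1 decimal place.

Doubling time ≈ 72/7 = 10.29 years.
7 years / 10.29 ≈ 0.68 doublings → factor 2^0.68 ≈ 1.6.

about 1.6 times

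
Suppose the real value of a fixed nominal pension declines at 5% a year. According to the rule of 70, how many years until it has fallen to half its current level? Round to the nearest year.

Halving time ≈ 70 / 5 = 14.00 → 14 years.

approximately 14 years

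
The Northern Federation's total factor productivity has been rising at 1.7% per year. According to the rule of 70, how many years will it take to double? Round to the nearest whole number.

roughly 41 years

70/1.7 ≈ 41.18, so it doubles roughly every 41 years.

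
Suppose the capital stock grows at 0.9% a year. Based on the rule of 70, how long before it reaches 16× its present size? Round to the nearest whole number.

roughly 311 years

At 0.9% it doubles every 70/0.9 ≈ 77.78 years.
16× is 4 doublings, so 4 × 77.78 ≈ 311 years.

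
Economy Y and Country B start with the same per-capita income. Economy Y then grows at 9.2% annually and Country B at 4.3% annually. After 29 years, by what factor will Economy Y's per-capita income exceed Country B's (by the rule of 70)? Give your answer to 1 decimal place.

Only the 4.9-point difference matters.
70/4.9 ≈ 14.29 years per doubling of the ratio; 29 years gives 2.03 doublings, so ≈ 4.1×.

around 4.1 times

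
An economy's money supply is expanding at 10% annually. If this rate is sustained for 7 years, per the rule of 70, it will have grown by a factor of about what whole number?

approximately 2 times

At 10% one doubling takes ≈ 7.00 years; 7 years is 1 of them, so ×2.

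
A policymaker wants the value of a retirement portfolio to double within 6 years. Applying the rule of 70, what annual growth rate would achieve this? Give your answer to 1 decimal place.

70 / 6 ≈ 11.67, so about 11.7% a year.

around 11.7%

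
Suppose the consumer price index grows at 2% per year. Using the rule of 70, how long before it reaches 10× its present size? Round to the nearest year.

approximately 116 years

At 2% it doubles every 70/2 ≈ 35.00 years.
10× is log₂ 10 ≈ 3.32 doublings, so ≈ 3.32 × 35.00 = 116 years.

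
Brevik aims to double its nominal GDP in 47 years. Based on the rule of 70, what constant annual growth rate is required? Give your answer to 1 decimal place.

around 1.5%

70 / 47 ≈ 1.49, so about 1.5% a year.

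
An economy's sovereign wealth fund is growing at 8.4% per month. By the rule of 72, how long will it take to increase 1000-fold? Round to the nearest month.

approximately 85 months

At 8.4% it doubles every 72/8.4 ≈ 8.57 months.
Reaching 1000× takes log₂(1000) ≈ 9.97 doublings.
9.97 × 8.57 ≈ 85 months.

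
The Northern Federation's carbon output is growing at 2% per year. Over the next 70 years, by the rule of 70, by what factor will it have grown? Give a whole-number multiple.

about 4 times

Doubling time ≈ 70/2 = 35.00 years.
70/35.00 ≈ 2 doublings, so about 2^2 = 4×.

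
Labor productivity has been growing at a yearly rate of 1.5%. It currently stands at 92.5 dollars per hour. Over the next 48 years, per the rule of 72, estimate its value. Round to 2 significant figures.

Doubling time ≈ 72/1.5 = 48.00 years.
48 years is 48/48.00 ≈ 1.00 doublings, a factor of 2^1.00 ≈ 2.00.
92.5 × 2.00 ≈ 190 dollars per hour.

about 190 dollars per hour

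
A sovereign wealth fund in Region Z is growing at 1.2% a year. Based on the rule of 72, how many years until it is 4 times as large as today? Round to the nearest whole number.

At 1.2% it doubles every 72/1.2 ≈ 60.00 years.
4× is 2 doublings, so 2 × 60.00 ≈ 120 years.

approximately 120 years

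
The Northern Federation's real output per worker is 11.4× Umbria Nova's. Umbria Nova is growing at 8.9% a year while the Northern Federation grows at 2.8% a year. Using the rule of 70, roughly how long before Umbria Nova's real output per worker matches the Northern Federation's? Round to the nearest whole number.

Umbria Nova gains on the Northern Federation at 8.9% − 2.8% = 6.1 points a year.
At that relative rate the gap halves every 70/6.1 ≈ 11.48 years.
An 11.4× gap takes log₂(11.4) ≈ 3.51 halvings to close: 3.51 × 11.48 ≈ 40 years.

approximately 40 years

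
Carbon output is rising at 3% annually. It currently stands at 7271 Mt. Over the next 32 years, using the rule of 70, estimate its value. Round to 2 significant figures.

≈ 19000 Mt

Doubling time ≈ 70/3 = 23.33 years.
32 years is 32/23.33 ≈ 1.37 doublings, a factor of 2^1.37 ≈ 2.58.
7271 × 2.58 ≈ 19000 Mt.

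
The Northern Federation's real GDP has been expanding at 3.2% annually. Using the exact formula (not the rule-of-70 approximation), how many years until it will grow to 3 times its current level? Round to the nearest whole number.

35 years

t = ln(3) / ln(1 + 0.032) = 1.0986 / 0.031499 ≈ 34.88.
≈ 35 years.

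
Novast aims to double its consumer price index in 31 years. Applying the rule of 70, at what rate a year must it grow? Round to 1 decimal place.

about 2.3%

70 / 31 ≈ 2.26, so about 2.3% a year.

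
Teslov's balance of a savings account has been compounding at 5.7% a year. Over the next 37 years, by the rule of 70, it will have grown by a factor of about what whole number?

Doubling time ≈ 70/5.7 = 12.28 years.
37/12.28 ≈ 3 doublings, so about 2^3 = 8×.

8 times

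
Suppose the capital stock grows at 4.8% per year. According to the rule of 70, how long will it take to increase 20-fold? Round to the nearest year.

One doubling takes 70/4.8 = 14.58 years.
20× is log₂ 20 ≈ 4.32 doublings, so ≈ 4.32 × 14.58 = 63 years.

about 63 years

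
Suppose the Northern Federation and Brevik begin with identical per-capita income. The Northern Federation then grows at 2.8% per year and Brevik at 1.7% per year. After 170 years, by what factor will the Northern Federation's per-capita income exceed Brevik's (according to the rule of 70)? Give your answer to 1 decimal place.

roughly 6.4 times

the Northern Federation pulls ahead at 1.1 pp per year, so the ratio doubles every 70/1.1 ≈ 63.64 years.
In 170 years that's 2.67 doublings: 2^2.67 ≈ 6.4.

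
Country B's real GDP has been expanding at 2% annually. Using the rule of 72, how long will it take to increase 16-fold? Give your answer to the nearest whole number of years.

≈ 144 years

One doubling takes 72/2 = 36.00 years.
16× is 4 doublings, so 4 × 36.00 ≈ 144 years.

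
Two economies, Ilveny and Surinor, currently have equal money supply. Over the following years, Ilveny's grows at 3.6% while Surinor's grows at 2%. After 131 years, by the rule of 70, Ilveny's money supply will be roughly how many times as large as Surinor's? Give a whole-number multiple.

Ilveny pulls ahead at 1.6 pp per year, so the ratio doubles every 70/1.6 ≈ 43.75 years.
In 131 years that's 2.99 doublings: 2^2.99 ≈ 8.

approximately 8 times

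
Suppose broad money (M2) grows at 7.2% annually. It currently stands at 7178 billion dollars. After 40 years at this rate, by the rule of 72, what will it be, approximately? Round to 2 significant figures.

approximately 110000 billion dollars

Doubling time ≈ 72/7.2 = 10.00 years.
40 years is 40/10.00 ≈ 4.00 doublings, a factor of 2^4.00 ≈ 16.00.
7178 × 16.00 ≈ 110000 billion dollars.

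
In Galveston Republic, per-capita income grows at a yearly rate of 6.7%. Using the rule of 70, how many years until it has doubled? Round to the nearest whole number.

about 10 years

At 6.7%, doubling takes about 70/6.7 = 10.45 years.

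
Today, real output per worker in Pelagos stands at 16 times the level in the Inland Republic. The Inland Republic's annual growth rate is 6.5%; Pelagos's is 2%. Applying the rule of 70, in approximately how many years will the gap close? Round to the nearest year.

The growth-rate gap is 6.5% − 2% = 4.5 percentage points.
So the ratio between them halves every 70/4.5 ≈ 15.56 years.
A 16 times gap closes after 4 halvings: 4 × 15.56 ≈ 62 years.

roughly 62 years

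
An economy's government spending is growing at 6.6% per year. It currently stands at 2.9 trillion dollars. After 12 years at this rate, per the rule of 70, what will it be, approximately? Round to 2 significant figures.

roughly 6.4 trillion dollars

Doubling time ≈ 70/6.6 = 10.61 years.
12 years is 12/10.61 ≈ 1.13 doublings, a factor of 2^1.13 ≈ 2.19.
2.9 × 2.19 ≈ 6.4 trillion dollars.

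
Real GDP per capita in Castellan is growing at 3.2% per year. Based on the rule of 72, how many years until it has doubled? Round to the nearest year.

Doubling time ≈ 72 / 3.2 = 22.50 years.

approximately 23 years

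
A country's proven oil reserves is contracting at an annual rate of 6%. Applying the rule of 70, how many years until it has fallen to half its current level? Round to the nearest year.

Falling at 6%, it halves about every 70/6 = 11.67 years.

roughly 12 years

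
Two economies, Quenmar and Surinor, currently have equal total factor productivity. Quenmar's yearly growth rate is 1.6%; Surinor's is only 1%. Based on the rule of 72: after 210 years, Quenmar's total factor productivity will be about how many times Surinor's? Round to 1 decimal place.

Only the 0.6-point difference matters.
72/0.6 ≈ 120.00 years per doubling of the ratio; 210 years gives 1.75 doublings, so ≈ 3.4×.

roughly 3.4 times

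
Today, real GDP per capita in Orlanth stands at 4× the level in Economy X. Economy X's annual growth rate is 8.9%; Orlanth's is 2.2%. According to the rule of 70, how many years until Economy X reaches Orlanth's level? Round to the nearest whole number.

around 21 years

The growth-rate gap is 8.9% − 2.2% = 6.7 percentage points.
So the ratio between them halves every 70/6.7 ≈ 10.45 years.
A 4× gap closes after 2 halvings: 2 × 10.45 ≈ 21 years.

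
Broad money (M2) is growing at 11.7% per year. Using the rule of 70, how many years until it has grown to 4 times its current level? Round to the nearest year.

roughly 12 years

At 11.7% it doubles every 70/11.7 ≈ 5.98 years.
4× is 2 doublings, so 2 × 5.98 ≈ 12 years.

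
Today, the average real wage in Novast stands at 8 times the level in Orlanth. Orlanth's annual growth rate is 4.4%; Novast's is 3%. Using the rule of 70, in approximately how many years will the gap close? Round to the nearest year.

≈ 150 years

Orlanth gains on Novast at 4.4% − 3% = 1.4 points a year.
At that relative rate the gap halves every 70/1.4 ≈ 50.00 years.
An 8 times gap closes after 3 halvings: 3 × 50.00 ≈ 150 years.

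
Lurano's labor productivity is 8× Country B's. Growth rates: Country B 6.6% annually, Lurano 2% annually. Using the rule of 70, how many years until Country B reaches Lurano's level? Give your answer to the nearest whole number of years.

≈ 46 years

The growth-rate gap is 6.6% − 2% = 4.6 percentage points.
So the ratio between them halves every 70/4.6 ≈ 15.22 years.
An 8× gap closes after 3 halvings: 3 × 15.22 ≈ 46 years.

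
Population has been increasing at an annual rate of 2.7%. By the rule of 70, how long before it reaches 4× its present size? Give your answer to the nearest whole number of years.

≈ 52 years

At 2.7% it doubles every 70/2.7 ≈ 25.93 years.
Getting to 4× needs 2 doublings: 2 × 25.93 ≈ 52 years.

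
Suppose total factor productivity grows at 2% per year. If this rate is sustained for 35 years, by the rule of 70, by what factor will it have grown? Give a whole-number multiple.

70/2 ≈ 35.00 years per doubling.
35 years fits 1 doubling: 2^1 = 2.

≈ 2 times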